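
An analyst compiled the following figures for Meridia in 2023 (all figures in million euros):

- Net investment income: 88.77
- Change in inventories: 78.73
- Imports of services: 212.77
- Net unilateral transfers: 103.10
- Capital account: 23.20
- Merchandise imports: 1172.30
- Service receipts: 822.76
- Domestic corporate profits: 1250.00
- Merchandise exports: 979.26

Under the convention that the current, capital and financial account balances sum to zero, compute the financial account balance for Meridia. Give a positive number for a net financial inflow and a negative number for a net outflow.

Goods balance = 979.26 - 1172.30 = -193.04
Services balance = 822.76 - 212.77 = 609.99
Trade balance (goods + services) = -193.04 + 609.99 = 416.95
Net primary income = 88.77
Net secondary income = 103.10
Current account = 416.95 + 88.77 + 103.10 = 608.82
Financial account = -(608.82 + 23.20) = -632.02

-632.02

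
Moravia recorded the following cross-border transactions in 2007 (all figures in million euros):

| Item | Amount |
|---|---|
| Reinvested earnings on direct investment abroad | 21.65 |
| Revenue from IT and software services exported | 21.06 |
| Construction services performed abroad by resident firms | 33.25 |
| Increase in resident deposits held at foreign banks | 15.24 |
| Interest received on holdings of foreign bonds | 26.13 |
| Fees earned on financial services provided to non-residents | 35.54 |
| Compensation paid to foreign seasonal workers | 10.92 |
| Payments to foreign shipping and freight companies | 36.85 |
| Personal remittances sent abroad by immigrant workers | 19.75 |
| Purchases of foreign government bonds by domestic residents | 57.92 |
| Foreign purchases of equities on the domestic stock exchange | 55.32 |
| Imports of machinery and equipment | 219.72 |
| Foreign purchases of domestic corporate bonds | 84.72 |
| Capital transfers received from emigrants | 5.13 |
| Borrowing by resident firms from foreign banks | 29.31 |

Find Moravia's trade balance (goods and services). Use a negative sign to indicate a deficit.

Goods: -219.72
Services: 33.25 + 21.06 - 36.85 + 35.54 = 53.00
Trade balance = -219.72 + 53.00 = -166.72
(Excluded from the trade balance — primary income: reinvested earnings on direct investment abroad 21.65, interest received on holdings of foreign bonds 26.13, compensation paid to foreign seasonal workers 10.92; financial account: increase in resident deposits held at foreign banks 15.24, purchases of foreign government bonds by domestic residents 57.92, foreign purchases of equities on the domestic stock exchange 55.32, foreign purchases of domestic corporate bonds 84.72, borrowing by resident firms from foreign banks 29.31; secondary income: personal remittances sent abroad by immigrant workers 19.75; capital account: capital transfers received from emigrants 5.13.)

-166.72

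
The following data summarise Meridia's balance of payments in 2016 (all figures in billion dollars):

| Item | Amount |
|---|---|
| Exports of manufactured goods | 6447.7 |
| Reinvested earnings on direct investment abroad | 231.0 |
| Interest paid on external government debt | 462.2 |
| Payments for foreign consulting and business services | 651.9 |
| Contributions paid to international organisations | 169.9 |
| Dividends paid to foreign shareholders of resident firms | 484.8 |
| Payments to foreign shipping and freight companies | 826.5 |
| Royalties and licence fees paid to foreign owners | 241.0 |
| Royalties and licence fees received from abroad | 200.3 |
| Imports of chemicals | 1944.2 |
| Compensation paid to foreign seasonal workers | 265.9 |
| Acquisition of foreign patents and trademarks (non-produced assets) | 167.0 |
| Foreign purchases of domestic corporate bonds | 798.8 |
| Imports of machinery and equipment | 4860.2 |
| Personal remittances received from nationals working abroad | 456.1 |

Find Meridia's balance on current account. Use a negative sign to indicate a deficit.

-2571.5

Goods: 6447.7 - 1944.2 - 4860.2 = -356.7
Services: -826.5 + 200.3 - 241.0 - 651.9 = -1519.1
Primary income: -484.8 - 265.9 + 231.0 - 462.2 = -981.9
Secondary income: -169.9 + 456.1 = 286.2
Current account = (-356.7) + (-1519.1) + (-981.9) + 286.2 = -2571.5
(Excluded from the current account — capital account: acquisition of foreign patents and trademarks (non-produced assets) 167.0; financial account: foreign purchases of domestic corporate bonds 798.8.)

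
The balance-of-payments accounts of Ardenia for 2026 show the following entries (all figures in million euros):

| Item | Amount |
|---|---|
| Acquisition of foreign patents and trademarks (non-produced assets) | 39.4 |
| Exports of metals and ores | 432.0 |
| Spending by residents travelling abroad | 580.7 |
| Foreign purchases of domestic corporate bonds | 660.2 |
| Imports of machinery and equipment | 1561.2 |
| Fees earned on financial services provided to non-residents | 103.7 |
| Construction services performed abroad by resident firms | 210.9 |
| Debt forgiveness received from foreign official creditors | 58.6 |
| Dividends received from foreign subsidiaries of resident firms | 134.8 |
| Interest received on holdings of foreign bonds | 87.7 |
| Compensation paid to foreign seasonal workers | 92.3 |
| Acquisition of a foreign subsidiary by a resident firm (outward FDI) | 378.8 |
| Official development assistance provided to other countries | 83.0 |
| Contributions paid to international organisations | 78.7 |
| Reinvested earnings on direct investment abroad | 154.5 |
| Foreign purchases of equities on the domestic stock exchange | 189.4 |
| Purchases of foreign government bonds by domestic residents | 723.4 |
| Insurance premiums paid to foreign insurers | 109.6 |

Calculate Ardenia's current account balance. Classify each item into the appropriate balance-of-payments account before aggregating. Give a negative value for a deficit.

-1381.9

Goods: -1561.2 + 432.0 = -1129.2
Services: 210.9 + 103.7 - 580.7 - 109.6 = -375.7
Primary income: 154.5 - 92.3 + 87.7 + 134.8 = 284.7
Secondary income: -83.0 - 78.7 = -161.7
Current account = (-1129.2) + (-375.7) + 284.7 + (-161.7) = -1381.9
(Excluded from the current account — capital account: acquisition of foreign patents and trademarks (non-produced assets) 39.4, debt forgiveness received from foreign official creditors 58.6; financial account: foreign purchases of domestic corporate bonds 660.2, acquisition of a foreign subsidiary by a resident firm (outward FDI) 378.8, foreign purchases of equities on the domestic stock exchange 189.4, purchases of foreign government bonds by domestic residents 723.4.)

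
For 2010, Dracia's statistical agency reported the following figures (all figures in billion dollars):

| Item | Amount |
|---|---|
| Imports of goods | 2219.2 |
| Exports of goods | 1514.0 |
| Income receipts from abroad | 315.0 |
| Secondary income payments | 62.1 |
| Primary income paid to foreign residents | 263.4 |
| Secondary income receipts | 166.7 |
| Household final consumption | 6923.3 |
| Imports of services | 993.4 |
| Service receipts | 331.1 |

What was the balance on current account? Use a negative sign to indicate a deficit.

-1211.3

Goods balance = 1514.0 - 2219.2 = -705.2
Services balance = 331.1 - 993.4 = -662.3
Trade balance (goods + services) = -705.2 + (-662.3) = -1367.5
Net primary income = 315.0 - 263.4 = 51.6
Net secondary income = 166.7 - 62.1 = 104.6
Current account = -1367.5 + 51.6 + 104.6 = -1211.3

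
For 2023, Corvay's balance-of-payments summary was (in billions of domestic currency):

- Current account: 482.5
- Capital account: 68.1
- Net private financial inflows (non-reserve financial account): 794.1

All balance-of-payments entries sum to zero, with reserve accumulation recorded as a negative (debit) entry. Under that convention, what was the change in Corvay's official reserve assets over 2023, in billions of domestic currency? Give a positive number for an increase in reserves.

1344.7

Official reserve transactions balance = -(482.5 + 68.1 + 794.1) = -1344.7
An accumulation of reserves is recorded as a debit (negative entry), so the change in the stock of reserves is the negative of that balance.
Change in official reserves = -(-1344.7) = 1344.7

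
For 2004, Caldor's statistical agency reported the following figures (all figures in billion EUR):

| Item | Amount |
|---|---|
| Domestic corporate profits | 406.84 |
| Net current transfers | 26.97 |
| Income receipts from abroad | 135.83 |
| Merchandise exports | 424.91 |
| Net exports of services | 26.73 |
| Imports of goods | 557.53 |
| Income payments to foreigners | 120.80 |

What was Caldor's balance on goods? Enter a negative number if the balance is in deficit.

Goods balance = 424.91 - 557.53 = -132.62

-132.62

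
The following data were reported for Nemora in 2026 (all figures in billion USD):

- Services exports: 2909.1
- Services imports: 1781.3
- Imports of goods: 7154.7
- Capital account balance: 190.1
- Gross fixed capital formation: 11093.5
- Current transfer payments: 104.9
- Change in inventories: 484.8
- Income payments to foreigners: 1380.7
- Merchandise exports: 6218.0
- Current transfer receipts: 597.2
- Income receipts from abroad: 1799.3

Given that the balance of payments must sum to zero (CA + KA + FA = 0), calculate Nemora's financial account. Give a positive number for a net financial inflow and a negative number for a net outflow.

Goods balance = 6218.0 - 7154.7 = -936.7
Services balance = 2909.1 - 1781.3 = 1127.8
Trade balance (goods + services) = -936.7 + 1127.8 = 191.1
Net primary income = 1799.3 - 1380.7 = 418.6
Net secondary income = 597.2 - 104.9 = 492.3
Current account = 191.1 + 418.6 + 492.3 = 1102.0
Financial account = -(1102.0 + 190.1) = -1292.1

-1292.1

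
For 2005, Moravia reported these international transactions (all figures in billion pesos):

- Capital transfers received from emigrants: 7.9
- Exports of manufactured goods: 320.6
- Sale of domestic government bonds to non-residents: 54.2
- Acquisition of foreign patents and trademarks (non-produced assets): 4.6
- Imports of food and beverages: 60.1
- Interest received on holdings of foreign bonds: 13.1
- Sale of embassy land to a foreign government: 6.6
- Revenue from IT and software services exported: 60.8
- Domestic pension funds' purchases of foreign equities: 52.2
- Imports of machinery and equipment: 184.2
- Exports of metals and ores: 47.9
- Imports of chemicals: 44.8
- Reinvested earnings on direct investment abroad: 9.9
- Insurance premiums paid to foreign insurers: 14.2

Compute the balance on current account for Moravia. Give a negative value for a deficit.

Goods: 320.6 - 44.8 - 184.2 + 47.9 - 60.1 = 79.4
Services: -14.2 + 60.8 = 46.6
Primary income: 9.9 + 13.1 = 23.0
Current account = 79.4 + 46.6 + 23.0 = 149.0
(Excluded from the current account — capital account: capital transfers received from emigrants 7.9, acquisition of foreign patents and trademarks (non-produced assets) 4.6, sale of embassy land to a foreign government 6.6; financial account: sale of domestic government bonds to non-residents 54.2, domestic pension funds' purchases of foreign equities 52.2.)

149.0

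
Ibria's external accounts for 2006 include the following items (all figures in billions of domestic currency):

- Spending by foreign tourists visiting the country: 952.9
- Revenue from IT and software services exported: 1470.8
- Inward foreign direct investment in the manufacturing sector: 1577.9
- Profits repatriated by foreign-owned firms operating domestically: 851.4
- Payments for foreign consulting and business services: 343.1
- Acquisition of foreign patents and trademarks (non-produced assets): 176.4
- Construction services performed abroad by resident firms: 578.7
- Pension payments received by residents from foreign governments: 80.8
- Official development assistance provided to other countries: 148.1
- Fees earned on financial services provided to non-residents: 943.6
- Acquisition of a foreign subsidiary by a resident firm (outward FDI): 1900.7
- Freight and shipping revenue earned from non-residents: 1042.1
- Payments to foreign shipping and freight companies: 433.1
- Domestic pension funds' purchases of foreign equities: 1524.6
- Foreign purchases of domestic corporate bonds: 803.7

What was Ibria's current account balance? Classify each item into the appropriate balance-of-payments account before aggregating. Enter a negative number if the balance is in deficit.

Services: 578.7 + 943.6 + 952.9 + 1470.8 - 343.1 + 1042.1 - 433.1 = 4211.9
Primary income: -851.4
Secondary income: 80.8 - 148.1 = -67.3
Current account = 4211.9 + (-851.4) + (-67.3) = 3293.2
(Excluded from the current account — financial account: inward foreign direct investment in the manufacturing sector 1577.9, acquisition of a foreign subsidiary by a resident firm (outward FDI) 1900.7, domestic pension funds' purchases of foreign equities 1524.6, foreign purchases of domestic corporate bonds 803.7; capital account: acquisition of foreign patents and trademarks (non-produced assets) 176.4.)

3293.2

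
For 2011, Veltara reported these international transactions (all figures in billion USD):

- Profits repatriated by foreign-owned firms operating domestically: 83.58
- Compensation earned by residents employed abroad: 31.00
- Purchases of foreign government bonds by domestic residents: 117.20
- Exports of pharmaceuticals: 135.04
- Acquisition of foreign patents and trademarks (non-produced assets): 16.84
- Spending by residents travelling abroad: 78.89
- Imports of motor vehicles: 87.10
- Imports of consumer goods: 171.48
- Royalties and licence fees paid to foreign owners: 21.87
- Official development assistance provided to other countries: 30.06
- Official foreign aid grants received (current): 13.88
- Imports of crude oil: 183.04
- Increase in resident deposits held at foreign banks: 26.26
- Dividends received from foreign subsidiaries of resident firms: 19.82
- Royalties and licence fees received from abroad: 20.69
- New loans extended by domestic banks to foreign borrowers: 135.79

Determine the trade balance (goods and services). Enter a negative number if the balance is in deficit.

Goods: 135.04 - 87.10 - 183.04 - 171.48 = -306.58
Services: -78.89 - 21.87 + 20.69 = -80.07
Trade balance = -306.58 + (-80.07) = -386.65
(Excluded from the trade balance — primary income: profits repatriated by foreign-owned firms operating domestically 83.58, compensation earned by residents employed abroad 31.00, dividends received from foreign subsidiaries of resident firms 19.82; financial account: purchases of foreign government bonds by domestic residents 117.20, increase in resident deposits held at foreign banks 26.26, new loans extended by domestic banks to foreign borrowers 135.79; capital account: acquisition of foreign patents and trademarks (non-produced assets) 16.84; secondary income: official development assistance provided to other countries 30.06, official foreign aid grants received (current) 13.88.)

-386.65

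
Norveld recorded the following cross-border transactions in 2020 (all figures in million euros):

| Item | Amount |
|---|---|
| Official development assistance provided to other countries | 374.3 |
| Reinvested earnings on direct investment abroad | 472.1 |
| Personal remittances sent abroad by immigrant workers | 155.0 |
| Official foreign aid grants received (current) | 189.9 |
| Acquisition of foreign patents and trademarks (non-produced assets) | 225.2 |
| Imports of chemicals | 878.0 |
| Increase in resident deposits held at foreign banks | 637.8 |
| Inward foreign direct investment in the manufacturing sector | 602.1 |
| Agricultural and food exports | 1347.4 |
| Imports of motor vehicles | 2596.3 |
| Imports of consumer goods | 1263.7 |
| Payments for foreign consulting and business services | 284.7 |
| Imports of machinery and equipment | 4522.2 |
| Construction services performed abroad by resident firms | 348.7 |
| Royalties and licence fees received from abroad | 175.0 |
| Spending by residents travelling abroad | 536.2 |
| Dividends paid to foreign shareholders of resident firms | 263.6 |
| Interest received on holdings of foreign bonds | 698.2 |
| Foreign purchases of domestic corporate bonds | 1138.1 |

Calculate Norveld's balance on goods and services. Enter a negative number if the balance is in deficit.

-8210.0

Goods: 1347.4 - 4522.2 - 1263.7 - 878.0 - 2596.3 = -7912.8
Services: 348.7 - 284.7 - 536.2 + 175.0 = -297.2
Trade balance = -7912.8 + (-297.2) = -8210.0
(Excluded from the trade balance — secondary income: official development assistance provided to other countries 374.3, personal remittances sent abroad by immigrant workers 155.0, official foreign aid grants received (current) 189.9; primary income: reinvested earnings on direct investment abroad 472.1, dividends paid to foreign shareholders of resident firms 263.6, interest received on holdings of foreign bonds 698.2; capital account: acquisition of foreign patents and trademarks (non-produced assets) 225.2; financial account: increase in resident deposits held at foreign banks 637.8, inward foreign direct investment in the manufacturing sector 602.1, foreign purchases of domestic corporate bonds 1138.1.)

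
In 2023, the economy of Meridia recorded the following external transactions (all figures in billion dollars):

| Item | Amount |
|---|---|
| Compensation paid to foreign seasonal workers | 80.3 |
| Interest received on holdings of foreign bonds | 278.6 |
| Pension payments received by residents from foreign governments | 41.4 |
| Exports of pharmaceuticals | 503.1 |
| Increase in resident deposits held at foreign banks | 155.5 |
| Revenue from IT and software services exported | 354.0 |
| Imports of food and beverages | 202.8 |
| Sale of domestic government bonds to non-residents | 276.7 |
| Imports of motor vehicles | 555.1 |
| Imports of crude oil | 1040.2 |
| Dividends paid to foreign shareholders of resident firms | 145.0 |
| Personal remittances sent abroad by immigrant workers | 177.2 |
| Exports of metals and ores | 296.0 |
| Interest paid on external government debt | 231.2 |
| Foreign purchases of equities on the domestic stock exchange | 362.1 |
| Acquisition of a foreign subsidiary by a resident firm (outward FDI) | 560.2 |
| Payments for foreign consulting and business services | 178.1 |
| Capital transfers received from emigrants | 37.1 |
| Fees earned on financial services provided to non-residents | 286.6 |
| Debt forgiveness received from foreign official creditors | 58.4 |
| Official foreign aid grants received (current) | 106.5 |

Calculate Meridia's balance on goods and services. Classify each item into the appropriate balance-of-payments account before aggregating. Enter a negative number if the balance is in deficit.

Goods: -555.1 + 503.1 + 296.0 - 202.8 - 1040.2 = -999.0
Services: -178.1 + 354.0 + 286.6 = 462.5
Trade balance = -999.0 + 462.5 = -536.5
(Excluded from the trade balance — primary income: compensation paid to foreign seasonal workers 80.3, interest received on holdings of foreign bonds 278.6, dividends paid to foreign shareholders of resident firms 145.0, interest paid on external government debt 231.2; secondary income: pension payments received by residents from foreign governments 41.4, personal remittances sent abroad by immigrant workers 177.2, official foreign aid grants received (current) 106.5; financial account: increase in resident deposits held at foreign banks 155.5, sale of domestic government bonds to non-residents 276.7, foreign purchases of equities on the domestic stock exchange 362.1, acquisition of a foreign subsidiary by a resident firm (outward FDI) 560.2; capital account: capital transfers received from emigrants 37.1, debt forgiveness received from foreign official creditors 58.4.)

-536.5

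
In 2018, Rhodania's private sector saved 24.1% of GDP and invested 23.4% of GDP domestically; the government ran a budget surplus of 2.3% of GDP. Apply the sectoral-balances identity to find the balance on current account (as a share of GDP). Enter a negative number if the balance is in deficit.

By the sectoral-balances identity, CA = (S_private - I) + (T - G).
Private balance = 24.1 - 23.4 = 0.7
Government balance (T - G) = 2.3
CA = 0.7 + 2.3 = 3.0

3.0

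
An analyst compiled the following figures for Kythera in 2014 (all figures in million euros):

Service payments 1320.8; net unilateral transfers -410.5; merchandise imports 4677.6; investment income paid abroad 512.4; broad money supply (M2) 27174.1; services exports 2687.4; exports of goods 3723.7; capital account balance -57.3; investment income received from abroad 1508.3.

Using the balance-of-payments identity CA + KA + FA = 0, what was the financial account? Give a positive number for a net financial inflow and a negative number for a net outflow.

-940.8

Goods balance = 3723.7 - 4677.6 = -953.9
Services balance = 2687.4 - 1320.8 = 1366.6
Trade balance (goods + services) = -953.9 + 1366.6 = 412.7
Net primary income = 1508.3 - 512.4 = 995.9
Net secondary income = -410.5
Current account = 412.7 + 995.9 + (-410.5) = 998.1
Financial account = -(998.1 + (-57.3)) = -940.8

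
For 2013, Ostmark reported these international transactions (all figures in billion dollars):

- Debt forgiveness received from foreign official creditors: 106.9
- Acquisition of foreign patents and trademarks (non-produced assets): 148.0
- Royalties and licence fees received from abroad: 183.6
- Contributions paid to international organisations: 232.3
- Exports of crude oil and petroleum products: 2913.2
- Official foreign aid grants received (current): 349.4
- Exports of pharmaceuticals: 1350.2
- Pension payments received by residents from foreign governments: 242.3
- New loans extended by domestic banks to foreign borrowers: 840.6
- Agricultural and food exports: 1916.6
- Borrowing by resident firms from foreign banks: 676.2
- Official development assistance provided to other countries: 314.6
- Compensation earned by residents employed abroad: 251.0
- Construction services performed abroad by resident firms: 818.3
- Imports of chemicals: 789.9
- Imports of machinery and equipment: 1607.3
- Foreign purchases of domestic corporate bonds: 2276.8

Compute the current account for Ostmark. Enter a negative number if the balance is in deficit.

5080.5

Goods: 2913.2 - 1607.3 + 1916.6 + 1350.2 - 789.9 = 3782.8
Services: 818.3 + 183.6 = 1001.9
Primary income: 251.0
Secondary income: -314.6 + 349.4 - 232.3 + 242.3 = 44.8
Current account = 3782.8 + 1001.9 + 251.0 + 44.8 = 5080.5
(Excluded from the current account — capital account: debt forgiveness received from foreign official creditors 106.9, acquisition of foreign patents and trademarks (non-produced assets) 148.0; financial account: new loans extended by domestic banks to foreign borrowers 840.6, borrowing by resident firms from foreign banks 676.2, foreign purchases of domestic corporate bonds 2276.8.)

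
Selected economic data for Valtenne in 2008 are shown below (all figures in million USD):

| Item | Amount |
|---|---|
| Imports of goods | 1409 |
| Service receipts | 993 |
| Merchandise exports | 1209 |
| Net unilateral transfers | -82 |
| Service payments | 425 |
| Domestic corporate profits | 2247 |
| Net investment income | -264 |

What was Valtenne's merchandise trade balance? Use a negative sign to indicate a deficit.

Goods balance = 1209 - 1409 = -200

-200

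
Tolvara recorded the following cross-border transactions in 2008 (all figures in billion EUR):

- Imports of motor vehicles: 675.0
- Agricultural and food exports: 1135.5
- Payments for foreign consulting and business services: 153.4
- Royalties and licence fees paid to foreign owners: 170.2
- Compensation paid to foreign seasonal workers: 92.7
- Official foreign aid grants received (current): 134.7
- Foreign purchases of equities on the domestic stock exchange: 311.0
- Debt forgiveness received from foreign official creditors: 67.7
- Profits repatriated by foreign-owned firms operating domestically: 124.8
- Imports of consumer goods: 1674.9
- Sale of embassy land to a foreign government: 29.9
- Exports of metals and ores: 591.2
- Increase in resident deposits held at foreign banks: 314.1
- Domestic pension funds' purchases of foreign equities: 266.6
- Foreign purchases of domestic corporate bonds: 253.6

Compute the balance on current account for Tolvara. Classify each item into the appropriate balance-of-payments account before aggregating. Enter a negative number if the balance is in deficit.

Goods: -1674.9 + 1135.5 + 591.2 - 675.0 = -623.2
Services: -170.2 - 153.4 = -323.6
Primary income: -92.7 - 124.8 = -217.5
Secondary income: 134.7
Current account = (-623.2) + (-323.6) + (-217.5) + 134.7 = -1029.6
(Excluded from the current account — financial account: foreign purchases of equities on the domestic stock exchange 311.0, increase in resident deposits held at foreign banks 314.1, domestic pension funds' purchases of foreign equities 266.6, foreign purchases of domestic corporate bonds 253.6; capital account: debt forgiveness received from foreign official creditors 67.7, sale of embassy land to a foreign government 29.9.)

-1029.6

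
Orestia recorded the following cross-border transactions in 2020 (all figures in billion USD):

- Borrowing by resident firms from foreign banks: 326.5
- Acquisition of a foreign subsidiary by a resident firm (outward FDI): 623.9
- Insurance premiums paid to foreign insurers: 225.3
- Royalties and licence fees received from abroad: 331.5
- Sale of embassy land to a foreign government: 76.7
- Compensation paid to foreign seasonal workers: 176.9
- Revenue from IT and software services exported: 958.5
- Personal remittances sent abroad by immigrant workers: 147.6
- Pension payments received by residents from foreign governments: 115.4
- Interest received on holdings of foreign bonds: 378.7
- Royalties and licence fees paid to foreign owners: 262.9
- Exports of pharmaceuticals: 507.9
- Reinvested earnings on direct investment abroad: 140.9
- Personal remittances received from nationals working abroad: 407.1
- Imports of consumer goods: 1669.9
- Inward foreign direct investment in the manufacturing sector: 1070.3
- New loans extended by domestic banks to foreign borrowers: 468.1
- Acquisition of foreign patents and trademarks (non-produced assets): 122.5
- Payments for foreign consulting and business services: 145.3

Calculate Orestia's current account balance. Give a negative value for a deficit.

212.1

Goods: 507.9 - 1669.9 = -1162.0
Services: -145.3 - 262.9 - 225.3 + 331.5 + 958.5 = 656.5
Primary income: 378.7 - 176.9 + 140.9 = 342.7
Secondary income: -147.6 + 407.1 + 115.4 = 374.9
Current account = (-1162.0) + 656.5 + 342.7 + 374.9 = 212.1
(Excluded from the current account — financial account: borrowing by resident firms from foreign banks 326.5, acquisition of a foreign subsidiary by a resident firm (outward FDI) 623.9, inward foreign direct investment in the manufacturing sector 1070.3, new loans extended by domestic banks to foreign borrowers 468.1; capital account: sale of embassy land to a foreign government 76.7, acquisition of foreign patents and trademarks (non-produced assets) 122.5.)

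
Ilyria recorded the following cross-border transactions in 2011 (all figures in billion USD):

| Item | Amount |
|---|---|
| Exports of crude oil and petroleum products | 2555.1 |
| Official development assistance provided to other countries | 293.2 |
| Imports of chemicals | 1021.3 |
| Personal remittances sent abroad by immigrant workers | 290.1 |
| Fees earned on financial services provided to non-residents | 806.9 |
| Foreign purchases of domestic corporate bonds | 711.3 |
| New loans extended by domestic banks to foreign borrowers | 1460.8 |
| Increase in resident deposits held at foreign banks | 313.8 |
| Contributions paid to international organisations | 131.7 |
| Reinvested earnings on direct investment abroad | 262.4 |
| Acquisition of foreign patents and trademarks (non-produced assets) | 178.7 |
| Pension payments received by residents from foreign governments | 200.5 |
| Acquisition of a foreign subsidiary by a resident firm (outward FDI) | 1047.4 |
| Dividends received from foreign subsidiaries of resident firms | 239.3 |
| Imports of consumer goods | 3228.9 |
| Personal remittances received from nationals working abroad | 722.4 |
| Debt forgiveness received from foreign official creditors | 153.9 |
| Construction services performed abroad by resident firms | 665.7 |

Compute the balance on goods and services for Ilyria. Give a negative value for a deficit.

Goods: -3228.9 + 2555.1 - 1021.3 = -1695.1
Services: 806.9 + 665.7 = 1472.6
Trade balance = -1695.1 + 1472.6 = -222.5
(Excluded from the trade balance — secondary income: official development assistance provided to other countries 293.2, personal remittances sent abroad by immigrant workers 290.1, contributions paid to international organisations 131.7, pension payments received by residents from foreign governments 200.5, personal remittances received from nationals working abroad 722.4; financial account: foreign purchases of domestic corporate bonds 711.3, new loans extended by domestic banks to foreign borrowers 1460.8, increase in resident deposits held at foreign banks 313.8, acquisition of a foreign subsidiary by a resident firm (outward FDI) 1047.4; primary income: reinvested earnings on direct investment abroad 262.4, dividends received from foreign subsidiaries of resident firms 239.3; capital account: acquisition of foreign patents and trademarks (non-produced assets) 178.7, debt forgiveness received from foreign official creditors 153.9.)

-222.5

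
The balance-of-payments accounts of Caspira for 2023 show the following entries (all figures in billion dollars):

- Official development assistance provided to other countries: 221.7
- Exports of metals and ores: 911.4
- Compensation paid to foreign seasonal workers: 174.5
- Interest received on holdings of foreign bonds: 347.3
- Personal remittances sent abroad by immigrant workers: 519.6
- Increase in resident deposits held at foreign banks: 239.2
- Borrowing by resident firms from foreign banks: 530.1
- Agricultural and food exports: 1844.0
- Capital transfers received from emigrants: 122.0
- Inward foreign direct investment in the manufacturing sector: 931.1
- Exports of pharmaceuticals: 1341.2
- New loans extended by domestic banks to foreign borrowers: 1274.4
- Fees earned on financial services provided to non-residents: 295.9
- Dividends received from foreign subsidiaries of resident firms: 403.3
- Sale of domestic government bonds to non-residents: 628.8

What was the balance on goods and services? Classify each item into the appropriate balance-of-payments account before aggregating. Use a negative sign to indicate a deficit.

4392.5

Goods: 1844.0 + 911.4 + 1341.2 = 4096.6
Services: 295.9
Trade balance = 4096.6 + 295.9 = 4392.5
(Excluded from the trade balance — secondary income: official development assistance provided to other countries 221.7, personal remittances sent abroad by immigrant workers 519.6; primary income: compensation paid to foreign seasonal workers 174.5, interest received on holdings of foreign bonds 347.3, dividends received from foreign subsidiaries of resident firms 403.3; financial account: increase in resident deposits held at foreign banks 239.2, borrowing by resident firms from foreign banks 530.1, inward foreign direct investment in the manufacturing sector 931.1, new loans extended by domestic banks to foreign borrowers 1274.4, sale of domestic government bonds to non-residents 628.8; capital account: capital transfers received from emigrants 122.0.)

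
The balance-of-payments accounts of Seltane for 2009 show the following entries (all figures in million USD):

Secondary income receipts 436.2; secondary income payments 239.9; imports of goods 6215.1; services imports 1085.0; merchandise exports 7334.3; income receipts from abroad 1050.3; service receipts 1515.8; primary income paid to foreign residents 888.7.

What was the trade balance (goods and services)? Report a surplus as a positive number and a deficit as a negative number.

Goods balance = 7334.3 - 6215.1 = 1119.2
Services balance = 1515.8 - 1085.0 = 430.8
Trade balance (goods + services) = 1119.2 + 430.8 = 1550.0

1550.0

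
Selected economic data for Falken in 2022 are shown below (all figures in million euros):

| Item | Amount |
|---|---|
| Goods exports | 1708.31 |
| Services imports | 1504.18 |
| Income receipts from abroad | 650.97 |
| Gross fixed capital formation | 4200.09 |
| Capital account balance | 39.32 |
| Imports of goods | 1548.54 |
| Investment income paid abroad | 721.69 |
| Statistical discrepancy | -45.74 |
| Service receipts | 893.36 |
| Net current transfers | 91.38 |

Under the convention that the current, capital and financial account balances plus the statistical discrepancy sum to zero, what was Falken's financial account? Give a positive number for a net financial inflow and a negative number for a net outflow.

436.81

Goods balance = 1708.31 - 1548.54 = 159.77
Services balance = 893.36 - 1504.18 = -610.82
Trade balance (goods + services) = 159.77 + (-610.82) = -451.05
Net primary income = 650.97 - 721.69 = -70.72
Net secondary income = 91.38
Current account = -451.05 + (-70.72) + 91.38 = -430.39
Financial account = -(-430.39 + 39.32 + (-45.74)) = 436.81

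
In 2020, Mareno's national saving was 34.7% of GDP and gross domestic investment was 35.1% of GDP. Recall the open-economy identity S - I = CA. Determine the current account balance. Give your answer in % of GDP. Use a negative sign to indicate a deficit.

-0.4

S - I = CA (net lending to the rest of the world).
CA = S - I = 34.7 - 35.1 = -0.4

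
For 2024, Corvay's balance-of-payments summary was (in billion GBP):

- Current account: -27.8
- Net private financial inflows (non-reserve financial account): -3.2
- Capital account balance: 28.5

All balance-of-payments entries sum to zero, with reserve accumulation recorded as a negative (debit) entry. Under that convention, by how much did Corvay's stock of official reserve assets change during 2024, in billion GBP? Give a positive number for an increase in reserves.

-2.5

Official reserve transactions balance = -((-27.8) + 28.5 + (-3.2)) = 2.5
An accumulation of reserves is recorded as a debit (negative entry), so the change in the stock of reserves is the negative of that balance.
Change in official reserves = -(2.5) = -2.5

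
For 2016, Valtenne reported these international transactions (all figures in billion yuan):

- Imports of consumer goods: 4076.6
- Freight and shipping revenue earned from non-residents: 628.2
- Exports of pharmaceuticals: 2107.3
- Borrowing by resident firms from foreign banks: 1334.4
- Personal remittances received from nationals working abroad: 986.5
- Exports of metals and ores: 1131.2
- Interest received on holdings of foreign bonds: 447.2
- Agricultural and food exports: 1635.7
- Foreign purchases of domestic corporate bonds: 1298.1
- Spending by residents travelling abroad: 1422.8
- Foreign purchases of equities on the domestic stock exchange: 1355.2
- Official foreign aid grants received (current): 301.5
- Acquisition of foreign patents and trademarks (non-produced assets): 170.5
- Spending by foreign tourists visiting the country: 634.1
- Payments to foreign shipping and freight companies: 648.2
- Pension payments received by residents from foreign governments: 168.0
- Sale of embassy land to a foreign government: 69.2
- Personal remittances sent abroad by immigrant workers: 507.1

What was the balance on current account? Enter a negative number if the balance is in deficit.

Goods: -4076.6 + 1131.2 + 2107.3 + 1635.7 = 797.6
Services: 628.2 + 634.1 - 1422.8 - 648.2 = -808.7
Primary income: 447.2
Secondary income: -507.1 + 168.0 + 986.5 + 301.5 = 948.9
Current account = 797.6 + (-808.7) + 447.2 + 948.9 = 1385.0
(Excluded from the current account — financial account: borrowing by resident firms from foreign banks 1334.4, foreign purchases of domestic corporate bonds 1298.1, foreign purchases of equities on the domestic stock exchange 1355.2; capital account: acquisition of foreign patents and trademarks (non-produced assets) 170.5, sale of embassy land to a foreign government 69.2.)

1385.0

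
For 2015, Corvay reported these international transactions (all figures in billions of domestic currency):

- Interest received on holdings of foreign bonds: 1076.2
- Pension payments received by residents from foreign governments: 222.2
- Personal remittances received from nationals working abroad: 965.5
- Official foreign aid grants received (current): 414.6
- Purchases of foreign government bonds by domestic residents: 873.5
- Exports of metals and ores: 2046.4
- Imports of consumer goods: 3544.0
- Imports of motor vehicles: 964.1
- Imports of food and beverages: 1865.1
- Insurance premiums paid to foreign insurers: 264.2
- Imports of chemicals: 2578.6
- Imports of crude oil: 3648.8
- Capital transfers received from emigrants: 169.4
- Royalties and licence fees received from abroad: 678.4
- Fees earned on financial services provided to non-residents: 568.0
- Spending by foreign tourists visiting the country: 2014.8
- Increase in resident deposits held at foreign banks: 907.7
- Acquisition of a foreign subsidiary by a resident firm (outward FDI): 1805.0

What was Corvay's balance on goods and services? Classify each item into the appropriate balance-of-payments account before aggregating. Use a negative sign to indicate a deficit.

Goods: -3648.8 - 3544.0 - 964.1 - 2578.6 + 2046.4 - 1865.1 = -10554.2
Services: 568.0 - 264.2 + 2014.8 + 678.4 = 2997.0
Trade balance = -10554.2 + 2997.0 = -7557.2
(Excluded from the trade balance — primary income: interest received on holdings of foreign bonds 1076.2; secondary income: pension payments received by residents from foreign governments 222.2, personal remittances received from nationals working abroad 965.5, official foreign aid grants received (current) 414.6; financial account: purchases of foreign government bonds by domestic residents 873.5, increase in resident deposits held at foreign banks 907.7, acquisition of a foreign subsidiary by a resident firm (outward FDI) 1805.0; capital account: capital transfers received from emigrants 169.4.)

-7557.2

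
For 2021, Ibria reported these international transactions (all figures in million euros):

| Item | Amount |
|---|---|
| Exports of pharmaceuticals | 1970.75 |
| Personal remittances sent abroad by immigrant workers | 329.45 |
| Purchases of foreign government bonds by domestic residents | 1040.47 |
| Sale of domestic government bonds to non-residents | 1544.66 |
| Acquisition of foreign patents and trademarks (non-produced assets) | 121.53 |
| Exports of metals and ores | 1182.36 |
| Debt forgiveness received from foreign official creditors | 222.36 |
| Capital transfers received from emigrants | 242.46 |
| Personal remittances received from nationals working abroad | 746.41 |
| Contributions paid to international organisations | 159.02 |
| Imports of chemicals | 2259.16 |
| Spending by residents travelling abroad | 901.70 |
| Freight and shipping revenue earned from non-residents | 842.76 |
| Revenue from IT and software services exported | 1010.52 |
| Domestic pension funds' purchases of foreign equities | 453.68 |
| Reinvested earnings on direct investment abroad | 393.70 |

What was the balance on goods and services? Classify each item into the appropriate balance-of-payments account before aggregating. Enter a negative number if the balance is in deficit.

1845.53

Goods: 1182.36 - 2259.16 + 1970.75 = 893.95
Services: -901.70 + 842.76 + 1010.52 = 951.58
Trade balance = 893.95 + 951.58 = 1845.53
(Excluded from the trade balance — secondary income: personal remittances sent abroad by immigrant workers 329.45, personal remittances received from nationals working abroad 746.41, contributions paid to international organisations 159.02; financial account: purchases of foreign government bonds by domestic residents 1040.47, sale of domestic government bonds to non-residents 1544.66, domestic pension funds' purchases of foreign equities 453.68; capital account: acquisition of foreign patents and trademarks (non-produced assets) 121.53, debt forgiveness received from foreign official creditors 222.36, capital transfers received from emigrants 242.46; primary income: reinvested earnings on direct investment abroad 393.70.)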